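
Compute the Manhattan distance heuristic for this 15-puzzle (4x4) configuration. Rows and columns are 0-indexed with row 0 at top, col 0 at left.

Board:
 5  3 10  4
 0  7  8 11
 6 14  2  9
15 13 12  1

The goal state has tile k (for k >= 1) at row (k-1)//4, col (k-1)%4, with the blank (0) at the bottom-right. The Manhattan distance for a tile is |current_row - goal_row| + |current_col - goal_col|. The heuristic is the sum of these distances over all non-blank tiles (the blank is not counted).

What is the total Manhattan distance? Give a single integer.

Tile 5: (0,0)->(1,0) = 1
Tile 3: (0,1)->(0,2) = 1
Tile 10: (0,2)->(2,1) = 3
Tile 4: (0,3)->(0,3) = 0
Tile 7: (1,1)->(1,2) = 1
Tile 8: (1,2)->(1,3) = 1
Tile 11: (1,3)->(2,2) = 2
Tile 6: (2,0)->(1,1) = 2
Tile 14: (2,1)->(3,1) = 1
Tile 2: (2,2)->(0,1) = 3
Tile 9: (2,3)->(2,0) = 3
Tile 15: (3,0)->(3,2) = 2
Tile 13: (3,1)->(3,0) = 1
Tile 12: (3,2)->(2,3) = 2
Tile 1: (3,3)->(0,0) = 6
Sum: 1 + 1 + 3 + 0 + 1 + 1 + 2 + 2 + 1 + 3 + 3 + 2 + 1 + 2 + 6 = 29

Answer: 29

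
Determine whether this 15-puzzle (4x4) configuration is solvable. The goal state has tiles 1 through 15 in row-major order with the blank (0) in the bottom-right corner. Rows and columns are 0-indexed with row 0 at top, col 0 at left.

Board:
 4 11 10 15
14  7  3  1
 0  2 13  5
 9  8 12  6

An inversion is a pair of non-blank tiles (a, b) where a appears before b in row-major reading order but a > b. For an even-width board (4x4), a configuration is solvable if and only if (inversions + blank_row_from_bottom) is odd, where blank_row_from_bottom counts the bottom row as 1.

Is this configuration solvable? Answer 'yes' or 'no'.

Answer: yes

Derivation:
Inversions: 57
Blank is in row 2 (0-indexed from top), which is row 2 counting from the bottom (bottom = 1).
57 + 2 = 59, which is odd, so the puzzle is solvable.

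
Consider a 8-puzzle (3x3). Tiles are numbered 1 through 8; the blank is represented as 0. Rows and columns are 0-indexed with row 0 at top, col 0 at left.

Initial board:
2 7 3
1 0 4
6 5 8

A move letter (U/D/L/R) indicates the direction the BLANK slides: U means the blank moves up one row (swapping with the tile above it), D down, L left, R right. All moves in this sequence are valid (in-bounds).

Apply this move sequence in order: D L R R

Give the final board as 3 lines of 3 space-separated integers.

After move 1 (D):
2 7 3
1 5 4
6 0 8

After move 2 (L):
2 7 3
1 5 4
0 6 8

After move 3 (R):
2 7 3
1 5 4
6 0 8

After move 4 (R):
2 7 3
1 5 4
6 8 0

Answer: 2 7 3
1 5 4
6 8 0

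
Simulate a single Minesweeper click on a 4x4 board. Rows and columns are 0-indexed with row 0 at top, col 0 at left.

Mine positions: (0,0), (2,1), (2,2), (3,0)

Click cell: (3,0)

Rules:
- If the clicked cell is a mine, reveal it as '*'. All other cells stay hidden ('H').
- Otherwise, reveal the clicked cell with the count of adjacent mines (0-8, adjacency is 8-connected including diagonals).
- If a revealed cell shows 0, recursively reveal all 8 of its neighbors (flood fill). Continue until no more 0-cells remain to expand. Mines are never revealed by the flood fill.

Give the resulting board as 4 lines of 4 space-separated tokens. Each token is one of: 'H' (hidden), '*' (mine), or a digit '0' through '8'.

H H H H
H H H H
H H H H
* H H H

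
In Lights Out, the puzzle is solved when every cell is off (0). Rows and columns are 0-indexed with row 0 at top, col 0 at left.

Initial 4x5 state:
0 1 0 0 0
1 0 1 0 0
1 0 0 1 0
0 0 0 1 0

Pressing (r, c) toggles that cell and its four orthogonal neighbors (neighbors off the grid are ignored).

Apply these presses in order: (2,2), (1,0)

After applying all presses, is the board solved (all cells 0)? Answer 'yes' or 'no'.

Answer: no

Derivation:
After press 1 at (2,2):
0 1 0 0 0
1 0 0 0 0
1 1 1 0 0
0 0 1 1 0

After press 2 at (1,0):
1 1 0 0 0
0 1 0 0 0
0 1 1 0 0
0 0 1 1 0

Lights still on: 7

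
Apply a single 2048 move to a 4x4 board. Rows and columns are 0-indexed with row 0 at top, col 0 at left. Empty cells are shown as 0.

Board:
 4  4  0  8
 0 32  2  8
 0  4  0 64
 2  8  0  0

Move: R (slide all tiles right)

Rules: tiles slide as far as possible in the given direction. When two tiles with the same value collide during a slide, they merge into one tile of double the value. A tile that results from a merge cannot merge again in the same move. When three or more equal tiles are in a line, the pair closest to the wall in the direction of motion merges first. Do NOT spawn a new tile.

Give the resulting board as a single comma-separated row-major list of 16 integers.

Answer: 0, 0, 8, 8, 0, 32, 2, 8, 0, 0, 4, 64, 0, 0, 2, 8

Derivation:
Slide right:
row 0: [4, 4, 0, 8] -> [0, 0, 8, 8]
row 1: [0, 32, 2, 8] -> [0, 32, 2, 8]
row 2: [0, 4, 0, 64] -> [0, 0, 4, 64]
row 3: [2, 8, 0, 0] -> [0, 0, 2, 8]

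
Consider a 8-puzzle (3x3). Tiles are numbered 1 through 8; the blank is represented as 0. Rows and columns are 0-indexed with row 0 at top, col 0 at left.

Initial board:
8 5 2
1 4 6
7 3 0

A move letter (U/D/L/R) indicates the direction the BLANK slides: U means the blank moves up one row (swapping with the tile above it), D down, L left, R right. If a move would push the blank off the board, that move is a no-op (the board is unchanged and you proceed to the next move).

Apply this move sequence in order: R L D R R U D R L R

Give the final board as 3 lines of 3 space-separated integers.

After move 1 (R):
8 5 2
1 4 6
7 3 0

After move 2 (L):
8 5 2
1 4 6
7 0 3

After move 3 (D):
8 5 2
1 4 6
7 0 3

After move 4 (R):
8 5 2
1 4 6
7 3 0

After move 5 (R):
8 5 2
1 4 6
7 3 0

After move 6 (U):
8 5 2
1 4 0
7 3 6

After move 7 (D):
8 5 2
1 4 6
7 3 0

After move 8 (R):
8 5 2
1 4 6
7 3 0

After move 9 (L):
8 5 2
1 4 6
7 0 3

After move 10 (R):
8 5 2
1 4 6
7 3 0

Answer: 8 5 2
1 4 6
7 3 0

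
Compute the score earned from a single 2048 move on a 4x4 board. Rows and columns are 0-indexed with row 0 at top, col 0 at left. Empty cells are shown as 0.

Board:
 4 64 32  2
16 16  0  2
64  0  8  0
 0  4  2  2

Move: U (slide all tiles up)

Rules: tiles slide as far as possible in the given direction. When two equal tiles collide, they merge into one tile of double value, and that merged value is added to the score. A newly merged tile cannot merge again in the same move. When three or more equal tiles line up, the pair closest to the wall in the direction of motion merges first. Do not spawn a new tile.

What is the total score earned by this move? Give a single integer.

Slide up:
col 0: [4, 16, 64, 0] -> [4, 16, 64, 0]  score +0 (running 0)
col 1: [64, 16, 0, 4] -> [64, 16, 4, 0]  score +0 (running 0)
col 2: [32, 0, 8, 2] -> [32, 8, 2, 0]  score +0 (running 0)
col 3: [2, 2, 0, 2] -> [4, 2, 0, 0]  score +4 (running 4)
Board after move:
 4 64 32  4
16 16  8  2
64  4  2  0
 0  0  0  0

Answer: 4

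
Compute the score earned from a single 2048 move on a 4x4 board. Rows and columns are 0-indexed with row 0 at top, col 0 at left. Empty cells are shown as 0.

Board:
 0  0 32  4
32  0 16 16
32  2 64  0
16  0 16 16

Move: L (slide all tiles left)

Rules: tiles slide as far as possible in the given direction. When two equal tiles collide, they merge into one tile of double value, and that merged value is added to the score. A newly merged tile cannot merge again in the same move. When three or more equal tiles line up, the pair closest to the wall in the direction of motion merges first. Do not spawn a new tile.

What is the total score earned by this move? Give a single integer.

Slide left:
row 0: [0, 0, 32, 4] -> [32, 4, 0, 0]  score +0 (running 0)
row 1: [32, 0, 16, 16] -> [32, 32, 0, 0]  score +32 (running 32)
row 2: [32, 2, 64, 0] -> [32, 2, 64, 0]  score +0 (running 32)
row 3: [16, 0, 16, 16] -> [32, 16, 0, 0]  score +32 (running 64)
Board after move:
32  4  0  0
32 32  0  0
32  2 64  0
32 16  0  0

Answer: 64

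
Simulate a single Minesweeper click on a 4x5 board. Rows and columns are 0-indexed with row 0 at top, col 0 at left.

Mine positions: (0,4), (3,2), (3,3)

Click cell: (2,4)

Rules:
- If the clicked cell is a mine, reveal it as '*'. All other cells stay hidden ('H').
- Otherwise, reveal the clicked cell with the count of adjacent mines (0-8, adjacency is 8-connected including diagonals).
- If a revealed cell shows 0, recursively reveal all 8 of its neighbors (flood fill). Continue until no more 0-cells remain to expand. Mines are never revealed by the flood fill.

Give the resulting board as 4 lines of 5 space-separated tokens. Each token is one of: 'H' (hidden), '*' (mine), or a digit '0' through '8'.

H H H H H
H H H H H
H H H H 1
H H H H H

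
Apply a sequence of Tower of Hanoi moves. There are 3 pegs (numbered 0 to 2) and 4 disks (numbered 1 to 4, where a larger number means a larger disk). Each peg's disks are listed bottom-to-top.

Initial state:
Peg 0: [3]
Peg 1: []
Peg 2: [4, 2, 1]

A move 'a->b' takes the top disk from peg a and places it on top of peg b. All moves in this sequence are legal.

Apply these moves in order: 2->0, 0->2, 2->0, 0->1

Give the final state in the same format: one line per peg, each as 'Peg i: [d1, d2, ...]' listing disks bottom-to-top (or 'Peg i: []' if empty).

After move 1 (2->0):
Peg 0: [3, 1]
Peg 1: []
Peg 2: [4, 2]

After move 2 (0->2):
Peg 0: [3]
Peg 1: []
Peg 2: [4, 2, 1]

After move 3 (2->0):
Peg 0: [3, 1]
Peg 1: []
Peg 2: [4, 2]

After move 4 (0->1):
Peg 0: [3]
Peg 1: [1]
Peg 2: [4, 2]

Answer: Peg 0: [3]
Peg 1: [1]
Peg 2: [4, 2]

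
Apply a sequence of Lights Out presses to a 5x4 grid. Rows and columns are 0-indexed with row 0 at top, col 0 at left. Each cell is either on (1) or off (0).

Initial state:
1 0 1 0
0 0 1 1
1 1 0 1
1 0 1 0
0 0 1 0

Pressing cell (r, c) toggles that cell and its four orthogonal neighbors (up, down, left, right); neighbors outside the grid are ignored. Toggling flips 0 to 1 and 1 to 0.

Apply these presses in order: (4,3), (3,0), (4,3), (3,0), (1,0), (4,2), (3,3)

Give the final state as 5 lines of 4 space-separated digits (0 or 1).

Answer: 0 0 1 0
1 1 1 1
0 1 0 0
1 0 1 1
0 1 0 0

Derivation:
After press 1 at (4,3):
1 0 1 0
0 0 1 1
1 1 0 1
1 0 1 1
0 0 0 1

After press 2 at (3,0):
1 0 1 0
0 0 1 1
0 1 0 1
0 1 1 1
1 0 0 1

After press 3 at (4,3):
1 0 1 0
0 0 1 1
0 1 0 1
0 1 1 0
1 0 1 0

After press 4 at (3,0):
1 0 1 0
0 0 1 1
1 1 0 1
1 0 1 0
0 0 1 0

After press 5 at (1,0):
0 0 1 0
1 1 1 1
0 1 0 1
1 0 1 0
0 0 1 0

After press 6 at (4,2):
0 0 1 0
1 1 1 1
0 1 0 1
1 0 0 0
0 1 0 1

After press 7 at (3,3):
0 0 1 0
1 1 1 1
0 1 0 0
1 0 1 1
0 1 0 0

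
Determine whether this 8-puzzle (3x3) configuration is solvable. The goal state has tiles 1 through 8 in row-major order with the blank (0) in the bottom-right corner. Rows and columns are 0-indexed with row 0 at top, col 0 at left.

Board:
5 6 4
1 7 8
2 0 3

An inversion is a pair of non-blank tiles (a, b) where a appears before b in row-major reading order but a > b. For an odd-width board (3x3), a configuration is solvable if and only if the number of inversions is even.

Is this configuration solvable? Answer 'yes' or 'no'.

Inversions (pairs i<j in row-major order where tile[i] > tile[j] > 0): 15
15 is odd, so the puzzle is not solvable.

Answer: no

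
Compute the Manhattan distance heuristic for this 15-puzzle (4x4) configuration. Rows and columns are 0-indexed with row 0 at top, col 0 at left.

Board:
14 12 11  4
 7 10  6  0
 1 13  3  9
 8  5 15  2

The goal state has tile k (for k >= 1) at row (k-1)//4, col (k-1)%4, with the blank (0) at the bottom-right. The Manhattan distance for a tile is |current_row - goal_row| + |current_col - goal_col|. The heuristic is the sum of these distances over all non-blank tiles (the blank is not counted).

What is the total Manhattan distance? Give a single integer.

Answer: 36

Derivation:
Tile 14: at (0,0), goal (3,1), distance |0-3|+|0-1| = 4
Tile 12: at (0,1), goal (2,3), distance |0-2|+|1-3| = 4
Tile 11: at (0,2), goal (2,2), distance |0-2|+|2-2| = 2
Tile 4: at (0,3), goal (0,3), distance |0-0|+|3-3| = 0
Tile 7: at (1,0), goal (1,2), distance |1-1|+|0-2| = 2
Tile 10: at (1,1), goal (2,1), distance |1-2|+|1-1| = 1
Tile 6: at (1,2), goal (1,1), distance |1-1|+|2-1| = 1
Tile 1: at (2,0), goal (0,0), distance |2-0|+|0-0| = 2
Tile 13: at (2,1), goal (3,0), distance |2-3|+|1-0| = 2
Tile 3: at (2,2), goal (0,2), distance |2-0|+|2-2| = 2
Tile 9: at (2,3), goal (2,0), distance |2-2|+|3-0| = 3
Tile 8: at (3,0), goal (1,3), distance |3-1|+|0-3| = 5
Tile 5: at (3,1), goal (1,0), distance |3-1|+|1-0| = 3
Tile 15: at (3,2), goal (3,2), distance |3-3|+|2-2| = 0
Tile 2: at (3,3), goal (0,1), distance |3-0|+|3-1| = 5
Sum: 4 + 4 + 2 + 0 + 2 + 1 + 1 + 2 + 2 + 2 + 3 + 5 + 3 + 0 + 5 = 36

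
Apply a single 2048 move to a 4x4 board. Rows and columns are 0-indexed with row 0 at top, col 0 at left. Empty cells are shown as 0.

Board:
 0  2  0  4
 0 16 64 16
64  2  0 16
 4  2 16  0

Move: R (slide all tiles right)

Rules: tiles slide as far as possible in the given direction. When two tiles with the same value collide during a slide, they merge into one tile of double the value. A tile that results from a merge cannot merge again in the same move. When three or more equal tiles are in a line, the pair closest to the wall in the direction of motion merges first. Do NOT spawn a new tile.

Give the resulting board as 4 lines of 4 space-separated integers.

Slide right:
row 0: [0, 2, 0, 4] -> [0, 0, 2, 4]
row 1: [0, 16, 64, 16] -> [0, 16, 64, 16]
row 2: [64, 2, 0, 16] -> [0, 64, 2, 16]
row 3: [4, 2, 16, 0] -> [0, 4, 2, 16]

Answer:  0  0  2  4
 0 16 64 16
 0 64  2 16
 0  4  2 16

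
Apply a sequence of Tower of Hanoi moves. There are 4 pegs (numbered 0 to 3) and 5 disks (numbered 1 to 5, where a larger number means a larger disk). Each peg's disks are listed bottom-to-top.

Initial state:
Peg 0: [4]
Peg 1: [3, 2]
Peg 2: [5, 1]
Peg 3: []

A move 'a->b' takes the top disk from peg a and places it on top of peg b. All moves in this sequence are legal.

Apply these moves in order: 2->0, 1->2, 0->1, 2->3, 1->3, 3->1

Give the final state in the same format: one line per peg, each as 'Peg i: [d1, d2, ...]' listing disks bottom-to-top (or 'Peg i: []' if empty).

Answer: Peg 0: [4]
Peg 1: [3, 1]
Peg 2: [5]
Peg 3: [2]

Derivation:
After move 1 (2->0):
Peg 0: [4, 1]
Peg 1: [3, 2]
Peg 2: [5]
Peg 3: []

After move 2 (1->2):
Peg 0: [4, 1]
Peg 1: [3]
Peg 2: [5, 2]
Peg 3: []

After move 3 (0->1):
Peg 0: [4]
Peg 1: [3, 1]
Peg 2: [5, 2]
Peg 3: []

After move 4 (2->3):
Peg 0: [4]
Peg 1: [3, 1]
Peg 2: [5]
Peg 3: [2]

After move 5 (1->3):
Peg 0: [4]
Peg 1: [3]
Peg 2: [5]
Peg 3: [2, 1]

After move 6 (3->1):
Peg 0: [4]
Peg 1: [3, 1]
Peg 2: [5]
Peg 3: [2]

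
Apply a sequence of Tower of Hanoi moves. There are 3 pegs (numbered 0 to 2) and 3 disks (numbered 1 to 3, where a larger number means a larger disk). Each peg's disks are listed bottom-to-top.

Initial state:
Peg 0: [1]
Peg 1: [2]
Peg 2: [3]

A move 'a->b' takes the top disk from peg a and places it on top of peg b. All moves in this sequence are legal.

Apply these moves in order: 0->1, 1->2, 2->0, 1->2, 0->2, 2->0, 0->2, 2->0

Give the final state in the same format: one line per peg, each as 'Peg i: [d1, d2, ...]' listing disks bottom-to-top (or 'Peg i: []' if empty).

Answer: Peg 0: [1]
Peg 1: []
Peg 2: [3, 2]

Derivation:
After move 1 (0->1):
Peg 0: []
Peg 1: [2, 1]
Peg 2: [3]

After move 2 (1->2):
Peg 0: []
Peg 1: [2]
Peg 2: [3, 1]

After move 3 (2->0):
Peg 0: [1]
Peg 1: [2]
Peg 2: [3]

After move 4 (1->2):
Peg 0: [1]
Peg 1: []
Peg 2: [3, 2]

After move 5 (0->2):
Peg 0: []
Peg 1: []
Peg 2: [3, 2, 1]

After move 6 (2->0):
Peg 0: [1]
Peg 1: []
Peg 2: [3, 2]

After move 7 (0->2):
Peg 0: []
Peg 1: []
Peg 2: [3, 2, 1]

After move 8 (2->0):
Peg 0: [1]
Peg 1: []
Peg 2: [3, 2]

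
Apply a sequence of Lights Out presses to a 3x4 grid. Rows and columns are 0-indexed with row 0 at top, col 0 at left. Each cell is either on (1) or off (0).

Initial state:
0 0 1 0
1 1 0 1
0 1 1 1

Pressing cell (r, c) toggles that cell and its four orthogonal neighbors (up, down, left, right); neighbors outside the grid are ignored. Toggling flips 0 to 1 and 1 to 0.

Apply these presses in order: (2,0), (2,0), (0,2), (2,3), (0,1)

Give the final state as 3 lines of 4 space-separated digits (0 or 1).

After press 1 at (2,0):
0 0 1 0
0 1 0 1
1 0 1 1

After press 2 at (2,0):
0 0 1 0
1 1 0 1
0 1 1 1

After press 3 at (0,2):
0 1 0 1
1 1 1 1
0 1 1 1

After press 4 at (2,3):
0 1 0 1
1 1 1 0
0 1 0 0

After press 5 at (0,1):
1 0 1 1
1 0 1 0
0 1 0 0

Answer: 1 0 1 1
1 0 1 0
0 1 0 0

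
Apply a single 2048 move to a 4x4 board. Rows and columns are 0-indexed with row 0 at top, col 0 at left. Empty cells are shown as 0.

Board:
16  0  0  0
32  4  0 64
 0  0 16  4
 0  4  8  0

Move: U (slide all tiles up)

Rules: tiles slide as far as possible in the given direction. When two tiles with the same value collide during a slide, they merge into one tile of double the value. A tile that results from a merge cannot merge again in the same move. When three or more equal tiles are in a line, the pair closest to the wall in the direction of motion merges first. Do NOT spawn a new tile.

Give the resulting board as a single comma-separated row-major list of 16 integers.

Slide up:
col 0: [16, 32, 0, 0] -> [16, 32, 0, 0]
col 1: [0, 4, 0, 4] -> [8, 0, 0, 0]
col 2: [0, 0, 16, 8] -> [16, 8, 0, 0]
col 3: [0, 64, 4, 0] -> [64, 4, 0, 0]

Answer: 16, 8, 16, 64, 32, 0, 8, 4, 0, 0, 0, 0, 0, 0, 0, 0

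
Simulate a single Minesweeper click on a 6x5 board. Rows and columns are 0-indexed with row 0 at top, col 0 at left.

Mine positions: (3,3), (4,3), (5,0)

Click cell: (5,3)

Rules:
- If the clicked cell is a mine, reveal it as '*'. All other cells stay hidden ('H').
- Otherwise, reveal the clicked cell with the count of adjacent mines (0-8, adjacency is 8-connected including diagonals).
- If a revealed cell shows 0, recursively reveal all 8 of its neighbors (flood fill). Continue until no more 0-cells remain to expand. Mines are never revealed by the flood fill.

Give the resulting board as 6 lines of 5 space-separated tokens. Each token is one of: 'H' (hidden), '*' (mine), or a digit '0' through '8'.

H H H H H
H H H H H
H H H H H
H H H H H
H H H H H
H H H 1 H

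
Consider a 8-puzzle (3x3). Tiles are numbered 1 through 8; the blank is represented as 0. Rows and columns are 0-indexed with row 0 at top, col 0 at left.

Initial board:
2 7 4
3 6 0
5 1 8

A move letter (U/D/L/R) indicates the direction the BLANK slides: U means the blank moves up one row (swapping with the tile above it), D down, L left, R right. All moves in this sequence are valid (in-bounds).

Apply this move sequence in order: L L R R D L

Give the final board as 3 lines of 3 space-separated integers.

After move 1 (L):
2 7 4
3 0 6
5 1 8

After move 2 (L):
2 7 4
0 3 6
5 1 8

After move 3 (R):
2 7 4
3 0 6
5 1 8

After move 4 (R):
2 7 4
3 6 0
5 1 8

After move 5 (D):
2 7 4
3 6 8
5 1 0

After move 6 (L):
2 7 4
3 6 8
5 0 1

Answer: 2 7 4
3 6 8
5 0 1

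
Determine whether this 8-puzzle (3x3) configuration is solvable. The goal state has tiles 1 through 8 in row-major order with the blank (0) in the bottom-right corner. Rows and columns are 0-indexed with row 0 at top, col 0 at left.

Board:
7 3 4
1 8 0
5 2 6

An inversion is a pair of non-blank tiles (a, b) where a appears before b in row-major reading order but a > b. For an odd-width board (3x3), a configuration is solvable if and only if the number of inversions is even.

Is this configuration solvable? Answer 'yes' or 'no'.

Answer: yes

Derivation:
Inversions (pairs i<j in row-major order where tile[i] > tile[j] > 0): 14
14 is even, so the puzzle is solvable.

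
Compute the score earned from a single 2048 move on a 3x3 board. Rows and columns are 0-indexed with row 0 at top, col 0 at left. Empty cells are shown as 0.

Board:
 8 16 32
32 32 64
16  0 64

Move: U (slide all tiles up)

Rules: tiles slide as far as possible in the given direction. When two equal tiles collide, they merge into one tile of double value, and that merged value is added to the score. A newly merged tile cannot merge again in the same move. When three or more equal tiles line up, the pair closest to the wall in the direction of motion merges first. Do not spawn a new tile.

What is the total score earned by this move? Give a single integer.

Slide up:
col 0: [8, 32, 16] -> [8, 32, 16]  score +0 (running 0)
col 1: [16, 32, 0] -> [16, 32, 0]  score +0 (running 0)
col 2: [32, 64, 64] -> [32, 128, 0]  score +128 (running 128)
Board after move:
  8  16  32
 32  32 128
 16   0   0

Answer: 128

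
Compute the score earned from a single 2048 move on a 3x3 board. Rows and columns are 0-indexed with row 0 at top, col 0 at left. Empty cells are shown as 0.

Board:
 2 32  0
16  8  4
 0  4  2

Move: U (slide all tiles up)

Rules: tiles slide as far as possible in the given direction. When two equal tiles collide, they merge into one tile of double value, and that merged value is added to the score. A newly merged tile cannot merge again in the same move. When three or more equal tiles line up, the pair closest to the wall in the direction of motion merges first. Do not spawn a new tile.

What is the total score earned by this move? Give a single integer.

Answer: 0

Derivation:
Slide up:
col 0: [2, 16, 0] -> [2, 16, 0]  score +0 (running 0)
col 1: [32, 8, 4] -> [32, 8, 4]  score +0 (running 0)
col 2: [0, 4, 2] -> [4, 2, 0]  score +0 (running 0)
Board after move:
 2 32  4
16  8  2
 0  4  0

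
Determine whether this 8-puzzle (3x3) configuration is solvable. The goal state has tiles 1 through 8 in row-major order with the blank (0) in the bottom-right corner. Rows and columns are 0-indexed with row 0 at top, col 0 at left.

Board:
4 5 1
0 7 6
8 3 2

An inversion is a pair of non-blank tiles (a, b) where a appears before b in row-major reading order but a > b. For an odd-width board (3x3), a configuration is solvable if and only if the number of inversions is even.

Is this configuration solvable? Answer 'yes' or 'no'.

Inversions (pairs i<j in row-major order where tile[i] > tile[j] > 0): 14
14 is even, so the puzzle is solvable.

Answer: yes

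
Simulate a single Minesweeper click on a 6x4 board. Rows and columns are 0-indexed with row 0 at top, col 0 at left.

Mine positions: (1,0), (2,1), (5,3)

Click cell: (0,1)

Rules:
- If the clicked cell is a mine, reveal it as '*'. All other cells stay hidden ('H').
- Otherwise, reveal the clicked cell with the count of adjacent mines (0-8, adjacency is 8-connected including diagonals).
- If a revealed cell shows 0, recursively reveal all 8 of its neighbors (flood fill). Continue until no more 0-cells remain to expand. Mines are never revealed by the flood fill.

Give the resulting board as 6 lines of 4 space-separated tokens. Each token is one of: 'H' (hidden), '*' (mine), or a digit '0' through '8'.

H 1 H H
H H H H
H H H H
H H H H
H H H H
H H H H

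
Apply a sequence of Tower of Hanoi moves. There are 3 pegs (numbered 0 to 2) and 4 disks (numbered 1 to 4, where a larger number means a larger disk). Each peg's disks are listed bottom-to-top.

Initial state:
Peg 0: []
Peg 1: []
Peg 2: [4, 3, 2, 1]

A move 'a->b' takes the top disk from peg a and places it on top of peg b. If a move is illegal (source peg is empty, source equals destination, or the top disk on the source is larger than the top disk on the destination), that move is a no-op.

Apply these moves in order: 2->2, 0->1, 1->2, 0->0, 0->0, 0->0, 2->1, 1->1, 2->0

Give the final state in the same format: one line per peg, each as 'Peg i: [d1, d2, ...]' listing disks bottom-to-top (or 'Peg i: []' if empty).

Answer: Peg 0: [2]
Peg 1: [1]
Peg 2: [4, 3]

Derivation:
After move 1 (2->2):
Peg 0: []
Peg 1: []
Peg 2: [4, 3, 2, 1]

After move 2 (0->1):
Peg 0: []
Peg 1: []
Peg 2: [4, 3, 2, 1]

After move 3 (1->2):
Peg 0: []
Peg 1: []
Peg 2: [4, 3, 2, 1]

After move 4 (0->0):
Peg 0: []
Peg 1: []
Peg 2: [4, 3, 2, 1]

After move 5 (0->0):
Peg 0: []
Peg 1: []
Peg 2: [4, 3, 2, 1]

After move 6 (0->0):
Peg 0: []
Peg 1: []
Peg 2: [4, 3, 2, 1]

After move 7 (2->1):
Peg 0: []
Peg 1: [1]
Peg 2: [4, 3, 2]

After move 8 (1->1):
Peg 0: []
Peg 1: [1]
Peg 2: [4, 3, 2]

After move 9 (2->0):
Peg 0: [2]
Peg 1: [1]
Peg 2: [4, 3]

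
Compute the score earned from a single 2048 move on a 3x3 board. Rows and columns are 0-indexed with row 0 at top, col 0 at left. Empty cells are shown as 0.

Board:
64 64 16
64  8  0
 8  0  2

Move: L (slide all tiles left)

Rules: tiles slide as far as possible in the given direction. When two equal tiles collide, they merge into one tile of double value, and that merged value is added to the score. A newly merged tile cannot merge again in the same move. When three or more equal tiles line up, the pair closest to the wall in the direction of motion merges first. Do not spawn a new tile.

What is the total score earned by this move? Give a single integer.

Slide left:
row 0: [64, 64, 16] -> [128, 16, 0]  score +128 (running 128)
row 1: [64, 8, 0] -> [64, 8, 0]  score +0 (running 128)
row 2: [8, 0, 2] -> [8, 2, 0]  score +0 (running 128)
Board after move:
128  16   0
 64   8   0
  8   2   0

Answer: 128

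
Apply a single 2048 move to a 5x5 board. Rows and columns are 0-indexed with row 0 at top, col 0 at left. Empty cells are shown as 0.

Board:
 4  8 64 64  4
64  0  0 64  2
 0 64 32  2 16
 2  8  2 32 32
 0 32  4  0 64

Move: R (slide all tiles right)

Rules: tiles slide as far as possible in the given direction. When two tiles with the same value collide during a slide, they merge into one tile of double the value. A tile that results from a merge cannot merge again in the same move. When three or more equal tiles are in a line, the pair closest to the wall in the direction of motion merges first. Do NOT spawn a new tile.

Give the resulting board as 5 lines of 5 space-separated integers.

Answer:   0   4   8 128   4
  0   0   0 128   2
  0  64  32   2  16
  0   2   8   2  64
  0   0  32   4  64

Derivation:
Slide right:
row 0: [4, 8, 64, 64, 4] -> [0, 4, 8, 128, 4]
row 1: [64, 0, 0, 64, 2] -> [0, 0, 0, 128, 2]
row 2: [0, 64, 32, 2, 16] -> [0, 64, 32, 2, 16]
row 3: [2, 8, 2, 32, 32] -> [0, 2, 8, 2, 64]
row 4: [0, 32, 4, 0, 64] -> [0, 0, 32, 4, 64]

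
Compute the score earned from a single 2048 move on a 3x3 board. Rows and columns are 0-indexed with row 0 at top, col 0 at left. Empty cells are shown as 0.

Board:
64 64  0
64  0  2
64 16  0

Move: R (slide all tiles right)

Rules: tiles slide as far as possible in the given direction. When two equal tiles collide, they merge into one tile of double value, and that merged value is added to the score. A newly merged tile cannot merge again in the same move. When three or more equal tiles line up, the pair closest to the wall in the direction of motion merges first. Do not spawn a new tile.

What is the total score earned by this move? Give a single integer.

Slide right:
row 0: [64, 64, 0] -> [0, 0, 128]  score +128 (running 128)
row 1: [64, 0, 2] -> [0, 64, 2]  score +0 (running 128)
row 2: [64, 16, 0] -> [0, 64, 16]  score +0 (running 128)
Board after move:
  0   0 128
  0  64   2
  0  64  16

Answer: 128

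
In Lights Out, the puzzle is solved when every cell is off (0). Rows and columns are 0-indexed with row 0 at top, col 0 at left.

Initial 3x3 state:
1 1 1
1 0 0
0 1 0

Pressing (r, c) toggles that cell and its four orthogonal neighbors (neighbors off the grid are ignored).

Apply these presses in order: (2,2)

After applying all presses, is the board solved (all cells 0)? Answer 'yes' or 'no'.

After press 1 at (2,2):
1 1 1
1 0 1
0 0 1

Lights still on: 6

Answer: no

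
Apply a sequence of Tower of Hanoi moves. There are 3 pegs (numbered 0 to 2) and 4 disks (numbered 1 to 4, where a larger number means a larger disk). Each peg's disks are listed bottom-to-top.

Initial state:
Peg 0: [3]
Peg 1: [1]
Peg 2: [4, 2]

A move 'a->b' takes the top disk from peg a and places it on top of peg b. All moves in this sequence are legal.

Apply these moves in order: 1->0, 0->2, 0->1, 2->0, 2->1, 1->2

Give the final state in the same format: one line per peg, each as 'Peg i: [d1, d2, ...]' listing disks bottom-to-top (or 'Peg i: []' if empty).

Answer: Peg 0: [1]
Peg 1: [3]
Peg 2: [4, 2]

Derivation:
After move 1 (1->0):
Peg 0: [3, 1]
Peg 1: []
Peg 2: [4, 2]

After move 2 (0->2):
Peg 0: [3]
Peg 1: []
Peg 2: [4, 2, 1]

After move 3 (0->1):
Peg 0: []
Peg 1: [3]
Peg 2: [4, 2, 1]

After move 4 (2->0):
Peg 0: [1]
Peg 1: [3]
Peg 2: [4, 2]

After move 5 (2->1):
Peg 0: [1]
Peg 1: [3, 2]
Peg 2: [4]

After move 6 (1->2):
Peg 0: [1]
Peg 1: [3]
Peg 2: [4, 2]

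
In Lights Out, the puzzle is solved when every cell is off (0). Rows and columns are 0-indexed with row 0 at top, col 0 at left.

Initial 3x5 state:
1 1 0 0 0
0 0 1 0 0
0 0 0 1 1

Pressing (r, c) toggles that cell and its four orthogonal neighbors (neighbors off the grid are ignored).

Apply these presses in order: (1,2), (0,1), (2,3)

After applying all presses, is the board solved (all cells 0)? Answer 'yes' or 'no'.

After press 1 at (1,2):
1 1 1 0 0
0 1 0 1 0
0 0 1 1 1

After press 2 at (0,1):
0 0 0 0 0
0 0 0 1 0
0 0 1 1 1

After press 3 at (2,3):
0 0 0 0 0
0 0 0 0 0
0 0 0 0 0

Lights still on: 0

Answer: yes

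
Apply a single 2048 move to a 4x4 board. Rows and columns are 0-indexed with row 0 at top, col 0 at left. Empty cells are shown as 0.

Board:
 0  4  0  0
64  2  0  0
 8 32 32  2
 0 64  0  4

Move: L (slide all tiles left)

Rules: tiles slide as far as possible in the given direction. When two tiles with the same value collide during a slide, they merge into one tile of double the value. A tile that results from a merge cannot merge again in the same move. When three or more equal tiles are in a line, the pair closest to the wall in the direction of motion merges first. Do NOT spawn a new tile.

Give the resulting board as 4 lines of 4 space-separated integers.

Slide left:
row 0: [0, 4, 0, 0] -> [4, 0, 0, 0]
row 1: [64, 2, 0, 0] -> [64, 2, 0, 0]
row 2: [8, 32, 32, 2] -> [8, 64, 2, 0]
row 3: [0, 64, 0, 4] -> [64, 4, 0, 0]

Answer:  4  0  0  0
64  2  0  0
 8 64  2  0
64  4  0  0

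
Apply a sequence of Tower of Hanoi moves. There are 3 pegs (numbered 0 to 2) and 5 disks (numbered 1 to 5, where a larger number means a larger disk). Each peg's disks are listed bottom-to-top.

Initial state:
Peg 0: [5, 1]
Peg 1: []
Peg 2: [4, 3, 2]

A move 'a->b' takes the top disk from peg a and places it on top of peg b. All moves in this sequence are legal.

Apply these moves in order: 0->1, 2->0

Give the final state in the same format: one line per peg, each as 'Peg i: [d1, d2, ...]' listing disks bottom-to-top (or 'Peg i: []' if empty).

After move 1 (0->1):
Peg 0: [5]
Peg 1: [1]
Peg 2: [4, 3, 2]

After move 2 (2->0):
Peg 0: [5, 2]
Peg 1: [1]
Peg 2: [4, 3]

Answer: Peg 0: [5, 2]
Peg 1: [1]
Peg 2: [4, 3]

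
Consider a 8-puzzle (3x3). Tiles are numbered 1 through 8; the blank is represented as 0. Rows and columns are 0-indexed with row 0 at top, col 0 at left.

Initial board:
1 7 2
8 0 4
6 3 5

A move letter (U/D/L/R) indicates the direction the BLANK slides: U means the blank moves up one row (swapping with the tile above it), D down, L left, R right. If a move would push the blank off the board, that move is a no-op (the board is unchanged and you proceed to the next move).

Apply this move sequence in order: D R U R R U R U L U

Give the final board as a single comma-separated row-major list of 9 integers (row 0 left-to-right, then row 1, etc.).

After move 1 (D):
1 7 2
8 3 4
6 0 5

After move 2 (R):
1 7 2
8 3 4
6 5 0

After move 3 (U):
1 7 2
8 3 0
6 5 4

After move 4 (R):
1 7 2
8 3 0
6 5 4

After move 5 (R):
1 7 2
8 3 0
6 5 4

After move 6 (U):
1 7 0
8 3 2
6 5 4

After move 7 (R):
1 7 0
8 3 2
6 5 4

After move 8 (U):
1 7 0
8 3 2
6 5 4

After move 9 (L):
1 0 7
8 3 2
6 5 4

After move 10 (U):
1 0 7
8 3 2
6 5 4

Answer: 1, 0, 7, 8, 3, 2, 6, 5, 4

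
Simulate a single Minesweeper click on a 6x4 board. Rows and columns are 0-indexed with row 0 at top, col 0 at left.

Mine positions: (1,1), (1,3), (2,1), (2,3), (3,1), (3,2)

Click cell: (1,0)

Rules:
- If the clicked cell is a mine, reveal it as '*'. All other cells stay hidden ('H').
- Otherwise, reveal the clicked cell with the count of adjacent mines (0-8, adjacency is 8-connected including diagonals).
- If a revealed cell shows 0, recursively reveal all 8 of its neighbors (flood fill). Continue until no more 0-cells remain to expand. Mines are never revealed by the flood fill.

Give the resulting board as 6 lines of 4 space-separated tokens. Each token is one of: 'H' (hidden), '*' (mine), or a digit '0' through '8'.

H H H H
2 H H H
H H H H
H H H H
H H H H
H H H H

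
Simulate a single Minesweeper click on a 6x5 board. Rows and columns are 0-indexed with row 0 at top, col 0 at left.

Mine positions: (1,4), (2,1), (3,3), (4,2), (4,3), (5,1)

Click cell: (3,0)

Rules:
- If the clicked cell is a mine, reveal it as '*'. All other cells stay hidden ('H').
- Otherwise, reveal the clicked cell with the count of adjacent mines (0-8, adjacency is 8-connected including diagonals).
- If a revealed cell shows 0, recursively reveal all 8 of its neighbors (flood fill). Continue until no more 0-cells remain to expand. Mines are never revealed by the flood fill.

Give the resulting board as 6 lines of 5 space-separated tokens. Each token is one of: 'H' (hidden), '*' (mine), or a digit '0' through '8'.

H H H H H
H H H H H
H H H H H
1 H H H H
H H H H H
H H H H H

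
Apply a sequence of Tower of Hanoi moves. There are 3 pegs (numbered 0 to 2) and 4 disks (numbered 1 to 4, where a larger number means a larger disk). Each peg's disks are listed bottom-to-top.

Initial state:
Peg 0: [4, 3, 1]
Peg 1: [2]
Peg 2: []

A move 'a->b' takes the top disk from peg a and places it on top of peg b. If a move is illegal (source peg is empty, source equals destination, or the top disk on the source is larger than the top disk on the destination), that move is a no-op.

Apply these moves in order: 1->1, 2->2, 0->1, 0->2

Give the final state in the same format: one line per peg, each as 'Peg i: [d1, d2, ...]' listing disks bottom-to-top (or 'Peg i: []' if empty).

Answer: Peg 0: [4]
Peg 1: [2, 1]
Peg 2: [3]

Derivation:
After move 1 (1->1):
Peg 0: [4, 3, 1]
Peg 1: [2]
Peg 2: []

After move 2 (2->2):
Peg 0: [4, 3, 1]
Peg 1: [2]
Peg 2: []

After move 3 (0->1):
Peg 0: [4, 3]
Peg 1: [2, 1]
Peg 2: []

After move 4 (0->2):
Peg 0: [4]
Peg 1: [2, 1]
Peg 2: [3]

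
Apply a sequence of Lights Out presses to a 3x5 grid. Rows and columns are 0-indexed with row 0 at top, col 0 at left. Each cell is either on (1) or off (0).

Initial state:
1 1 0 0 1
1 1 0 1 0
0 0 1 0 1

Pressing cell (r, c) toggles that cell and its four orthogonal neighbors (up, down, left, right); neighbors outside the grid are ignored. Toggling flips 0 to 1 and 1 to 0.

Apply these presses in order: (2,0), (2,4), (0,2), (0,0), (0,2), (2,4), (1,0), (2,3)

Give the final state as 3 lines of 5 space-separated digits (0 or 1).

Answer: 1 0 0 0 1
0 0 0 0 0
0 1 0 1 0

Derivation:
After press 1 at (2,0):
1 1 0 0 1
0 1 0 1 0
1 1 1 0 1

After press 2 at (2,4):
1 1 0 0 1
0 1 0 1 1
1 1 1 1 0

After press 3 at (0,2):
1 0 1 1 1
0 1 1 1 1
1 1 1 1 0

After press 4 at (0,0):
0 1 1 1 1
1 1 1 1 1
1 1 1 1 0

After press 5 at (0,2):
0 0 0 0 1
1 1 0 1 1
1 1 1 1 0

After press 6 at (2,4):
0 0 0 0 1
1 1 0 1 0
1 1 1 0 1

After press 7 at (1,0):
1 0 0 0 1
0 0 0 1 0
0 1 1 0 1

After press 8 at (2,3):
1 0 0 0 1
0 0 0 0 0
0 1 0 1 0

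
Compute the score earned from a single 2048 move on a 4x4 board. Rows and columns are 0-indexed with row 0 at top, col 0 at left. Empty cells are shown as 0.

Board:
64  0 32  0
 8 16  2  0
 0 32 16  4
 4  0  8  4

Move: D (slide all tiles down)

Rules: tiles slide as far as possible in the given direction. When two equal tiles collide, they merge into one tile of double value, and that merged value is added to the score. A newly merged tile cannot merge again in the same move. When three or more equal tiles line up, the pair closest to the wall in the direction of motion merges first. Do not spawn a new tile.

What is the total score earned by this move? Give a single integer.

Slide down:
col 0: [64, 8, 0, 4] -> [0, 64, 8, 4]  score +0 (running 0)
col 1: [0, 16, 32, 0] -> [0, 0, 16, 32]  score +0 (running 0)
col 2: [32, 2, 16, 8] -> [32, 2, 16, 8]  score +0 (running 0)
col 3: [0, 0, 4, 4] -> [0, 0, 0, 8]  score +8 (running 8)
Board after move:
 0  0 32  0
64  0  2  0
 8 16 16  0
 4 32  8  8

Answer: 8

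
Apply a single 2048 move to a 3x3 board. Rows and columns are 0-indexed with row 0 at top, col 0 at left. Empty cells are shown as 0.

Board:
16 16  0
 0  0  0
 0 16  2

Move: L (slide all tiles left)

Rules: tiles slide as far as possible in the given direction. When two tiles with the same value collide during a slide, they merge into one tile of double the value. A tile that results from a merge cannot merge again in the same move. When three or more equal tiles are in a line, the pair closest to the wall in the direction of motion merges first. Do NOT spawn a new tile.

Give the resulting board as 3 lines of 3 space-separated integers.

Answer: 32  0  0
 0  0  0
16  2  0

Derivation:
Slide left:
row 0: [16, 16, 0] -> [32, 0, 0]
row 1: [0, 0, 0] -> [0, 0, 0]
row 2: [0, 16, 2] -> [16, 2, 0]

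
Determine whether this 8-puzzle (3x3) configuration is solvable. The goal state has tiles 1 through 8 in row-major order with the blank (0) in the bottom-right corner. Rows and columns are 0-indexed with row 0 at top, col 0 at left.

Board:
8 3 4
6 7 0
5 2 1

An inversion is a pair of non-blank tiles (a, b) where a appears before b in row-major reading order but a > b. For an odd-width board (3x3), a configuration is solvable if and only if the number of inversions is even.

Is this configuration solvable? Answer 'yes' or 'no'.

Inversions (pairs i<j in row-major order where tile[i] > tile[j] > 0): 20
20 is even, so the puzzle is solvable.

Answer: yes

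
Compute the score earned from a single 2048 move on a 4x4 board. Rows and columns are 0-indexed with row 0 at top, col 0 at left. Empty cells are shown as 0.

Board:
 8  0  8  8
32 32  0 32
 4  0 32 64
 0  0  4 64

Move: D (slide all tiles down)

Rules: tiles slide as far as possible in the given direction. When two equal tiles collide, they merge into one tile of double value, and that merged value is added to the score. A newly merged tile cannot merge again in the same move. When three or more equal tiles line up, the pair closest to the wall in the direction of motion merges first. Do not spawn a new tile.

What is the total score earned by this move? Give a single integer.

Answer: 128

Derivation:
Slide down:
col 0: [8, 32, 4, 0] -> [0, 8, 32, 4]  score +0 (running 0)
col 1: [0, 32, 0, 0] -> [0, 0, 0, 32]  score +0 (running 0)
col 2: [8, 0, 32, 4] -> [0, 8, 32, 4]  score +0 (running 0)
col 3: [8, 32, 64, 64] -> [0, 8, 32, 128]  score +128 (running 128)
Board after move:
  0   0   0   0
  8   0   8   8
 32   0  32  32
  4  32   4 128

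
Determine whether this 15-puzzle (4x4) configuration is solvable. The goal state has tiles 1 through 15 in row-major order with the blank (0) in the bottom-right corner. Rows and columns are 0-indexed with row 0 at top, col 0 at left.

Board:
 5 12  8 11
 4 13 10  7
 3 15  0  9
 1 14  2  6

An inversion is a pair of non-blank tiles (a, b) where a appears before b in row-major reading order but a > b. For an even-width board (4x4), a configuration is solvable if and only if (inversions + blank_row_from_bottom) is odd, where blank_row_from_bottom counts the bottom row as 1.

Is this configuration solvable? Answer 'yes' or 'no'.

Inversions: 60
Blank is in row 2 (0-indexed from top), which is row 2 counting from the bottom (bottom = 1).
60 + 2 = 62, which is even, so the puzzle is not solvable.

Answer: no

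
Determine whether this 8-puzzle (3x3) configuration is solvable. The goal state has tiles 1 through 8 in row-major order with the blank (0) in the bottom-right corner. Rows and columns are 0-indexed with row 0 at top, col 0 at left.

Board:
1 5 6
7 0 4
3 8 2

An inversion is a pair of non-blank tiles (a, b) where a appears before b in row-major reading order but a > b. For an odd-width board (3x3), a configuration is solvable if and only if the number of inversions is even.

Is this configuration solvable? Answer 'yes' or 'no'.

Answer: no

Derivation:
Inversions (pairs i<j in row-major order where tile[i] > tile[j] > 0): 13
13 is odd, so the puzzle is not solvable.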